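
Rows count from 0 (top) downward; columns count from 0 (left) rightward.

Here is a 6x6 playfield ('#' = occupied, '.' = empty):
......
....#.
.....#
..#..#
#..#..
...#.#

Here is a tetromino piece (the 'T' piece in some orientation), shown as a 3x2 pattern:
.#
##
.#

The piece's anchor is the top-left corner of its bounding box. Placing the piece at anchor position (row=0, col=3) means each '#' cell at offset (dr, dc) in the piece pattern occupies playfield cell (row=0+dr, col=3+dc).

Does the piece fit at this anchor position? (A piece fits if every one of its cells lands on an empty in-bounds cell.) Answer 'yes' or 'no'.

Check each piece cell at anchor (0, 3):
  offset (0,1) -> (0,4): empty -> OK
  offset (1,0) -> (1,3): empty -> OK
  offset (1,1) -> (1,4): occupied ('#') -> FAIL
  offset (2,1) -> (2,4): empty -> OK
All cells valid: no

Answer: no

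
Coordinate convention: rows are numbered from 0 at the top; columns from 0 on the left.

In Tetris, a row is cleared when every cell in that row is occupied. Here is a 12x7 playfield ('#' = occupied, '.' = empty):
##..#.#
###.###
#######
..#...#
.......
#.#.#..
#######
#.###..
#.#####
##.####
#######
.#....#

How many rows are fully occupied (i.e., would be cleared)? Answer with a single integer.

Check each row:
  row 0: 3 empty cells -> not full
  row 1: 1 empty cell -> not full
  row 2: 0 empty cells -> FULL (clear)
  row 3: 5 empty cells -> not full
  row 4: 7 empty cells -> not full
  row 5: 4 empty cells -> not full
  row 6: 0 empty cells -> FULL (clear)
  row 7: 3 empty cells -> not full
  row 8: 1 empty cell -> not full
  row 9: 1 empty cell -> not full
  row 10: 0 empty cells -> FULL (clear)
  row 11: 5 empty cells -> not full
Total rows cleared: 3

Answer: 3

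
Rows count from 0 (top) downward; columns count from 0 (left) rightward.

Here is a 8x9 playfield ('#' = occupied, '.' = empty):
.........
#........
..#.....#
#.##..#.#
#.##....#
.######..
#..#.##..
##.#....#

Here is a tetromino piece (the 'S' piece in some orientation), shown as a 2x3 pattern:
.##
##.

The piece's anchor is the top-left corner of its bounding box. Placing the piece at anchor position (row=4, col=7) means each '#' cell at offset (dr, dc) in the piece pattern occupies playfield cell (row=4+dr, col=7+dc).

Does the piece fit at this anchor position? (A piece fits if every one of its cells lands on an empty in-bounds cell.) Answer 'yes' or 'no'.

Answer: no

Derivation:
Check each piece cell at anchor (4, 7):
  offset (0,1) -> (4,8): occupied ('#') -> FAIL
  offset (0,2) -> (4,9): out of bounds -> FAIL
  offset (1,0) -> (5,7): empty -> OK
  offset (1,1) -> (5,8): empty -> OK
All cells valid: no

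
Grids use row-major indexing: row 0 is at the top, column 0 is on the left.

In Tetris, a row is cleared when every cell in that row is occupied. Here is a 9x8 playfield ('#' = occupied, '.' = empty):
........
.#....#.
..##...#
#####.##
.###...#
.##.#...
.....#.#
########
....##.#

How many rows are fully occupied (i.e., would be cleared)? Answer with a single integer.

Answer: 1

Derivation:
Check each row:
  row 0: 8 empty cells -> not full
  row 1: 6 empty cells -> not full
  row 2: 5 empty cells -> not full
  row 3: 1 empty cell -> not full
  row 4: 4 empty cells -> not full
  row 5: 5 empty cells -> not full
  row 6: 6 empty cells -> not full
  row 7: 0 empty cells -> FULL (clear)
  row 8: 5 empty cells -> not full
Total rows cleared: 1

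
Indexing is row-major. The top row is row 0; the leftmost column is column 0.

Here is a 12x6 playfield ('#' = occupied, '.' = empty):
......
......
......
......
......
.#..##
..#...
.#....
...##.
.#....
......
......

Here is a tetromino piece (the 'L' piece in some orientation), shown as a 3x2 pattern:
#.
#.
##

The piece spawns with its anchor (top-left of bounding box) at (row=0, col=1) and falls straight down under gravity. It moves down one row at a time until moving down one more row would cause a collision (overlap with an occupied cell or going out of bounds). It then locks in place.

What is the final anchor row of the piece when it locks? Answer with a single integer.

Spawn at (row=0, col=1). Try each row:
  row 0: fits
  row 1: fits
  row 2: fits
  row 3: blocked -> lock at row 2

Answer: 2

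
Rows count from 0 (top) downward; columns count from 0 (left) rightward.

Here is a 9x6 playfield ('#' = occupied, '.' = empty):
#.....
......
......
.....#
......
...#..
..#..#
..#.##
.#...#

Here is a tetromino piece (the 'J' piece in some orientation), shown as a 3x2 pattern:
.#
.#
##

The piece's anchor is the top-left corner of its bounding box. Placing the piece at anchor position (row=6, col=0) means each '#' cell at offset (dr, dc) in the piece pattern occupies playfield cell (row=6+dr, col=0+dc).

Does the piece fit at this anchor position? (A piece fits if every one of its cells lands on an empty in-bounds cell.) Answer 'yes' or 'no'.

Check each piece cell at anchor (6, 0):
  offset (0,1) -> (6,1): empty -> OK
  offset (1,1) -> (7,1): empty -> OK
  offset (2,0) -> (8,0): empty -> OK
  offset (2,1) -> (8,1): occupied ('#') -> FAIL
All cells valid: no

Answer: no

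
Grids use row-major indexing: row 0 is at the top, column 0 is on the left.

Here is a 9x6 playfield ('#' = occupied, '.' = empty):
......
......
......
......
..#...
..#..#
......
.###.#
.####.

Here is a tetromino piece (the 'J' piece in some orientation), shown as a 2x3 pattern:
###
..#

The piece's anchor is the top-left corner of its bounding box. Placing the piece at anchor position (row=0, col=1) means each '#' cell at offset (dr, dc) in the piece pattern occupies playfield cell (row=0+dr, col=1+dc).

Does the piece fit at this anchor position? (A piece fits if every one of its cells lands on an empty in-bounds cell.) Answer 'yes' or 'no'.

Check each piece cell at anchor (0, 1):
  offset (0,0) -> (0,1): empty -> OK
  offset (0,1) -> (0,2): empty -> OK
  offset (0,2) -> (0,3): empty -> OK
  offset (1,2) -> (1,3): empty -> OK
All cells valid: yes

Answer: yes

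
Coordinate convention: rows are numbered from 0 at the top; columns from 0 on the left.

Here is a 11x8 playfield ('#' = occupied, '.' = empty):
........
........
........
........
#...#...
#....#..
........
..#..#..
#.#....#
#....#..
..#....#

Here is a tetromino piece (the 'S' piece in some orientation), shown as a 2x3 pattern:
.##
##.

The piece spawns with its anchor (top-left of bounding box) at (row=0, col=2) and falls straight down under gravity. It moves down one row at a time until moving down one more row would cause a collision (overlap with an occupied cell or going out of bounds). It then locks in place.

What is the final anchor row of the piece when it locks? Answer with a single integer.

Answer: 3

Derivation:
Spawn at (row=0, col=2). Try each row:
  row 0: fits
  row 1: fits
  row 2: fits
  row 3: fits
  row 4: blocked -> lock at row 3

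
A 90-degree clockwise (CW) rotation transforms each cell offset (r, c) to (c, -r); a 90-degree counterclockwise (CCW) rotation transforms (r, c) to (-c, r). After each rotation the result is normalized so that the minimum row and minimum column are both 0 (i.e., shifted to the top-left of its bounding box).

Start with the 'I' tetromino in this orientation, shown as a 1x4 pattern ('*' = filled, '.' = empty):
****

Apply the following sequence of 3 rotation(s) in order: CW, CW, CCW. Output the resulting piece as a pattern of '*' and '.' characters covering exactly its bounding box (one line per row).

Answer: *
*
*
*

Derivation:
Start:
****
After rotation 1 (CW):
*
*
*
*
After rotation 2 (CW):
****
After rotation 3 (CCW):
*
*
*
*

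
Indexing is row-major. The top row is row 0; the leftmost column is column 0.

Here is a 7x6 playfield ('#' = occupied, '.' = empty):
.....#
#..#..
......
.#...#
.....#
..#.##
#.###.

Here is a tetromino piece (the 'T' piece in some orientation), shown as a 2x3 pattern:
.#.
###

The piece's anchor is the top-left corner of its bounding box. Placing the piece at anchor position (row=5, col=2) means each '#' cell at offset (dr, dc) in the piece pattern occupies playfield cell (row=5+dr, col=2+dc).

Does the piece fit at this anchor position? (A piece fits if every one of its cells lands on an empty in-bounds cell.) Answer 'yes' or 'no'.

Answer: no

Derivation:
Check each piece cell at anchor (5, 2):
  offset (0,1) -> (5,3): empty -> OK
  offset (1,0) -> (6,2): occupied ('#') -> FAIL
  offset (1,1) -> (6,3): occupied ('#') -> FAIL
  offset (1,2) -> (6,4): occupied ('#') -> FAIL
All cells valid: no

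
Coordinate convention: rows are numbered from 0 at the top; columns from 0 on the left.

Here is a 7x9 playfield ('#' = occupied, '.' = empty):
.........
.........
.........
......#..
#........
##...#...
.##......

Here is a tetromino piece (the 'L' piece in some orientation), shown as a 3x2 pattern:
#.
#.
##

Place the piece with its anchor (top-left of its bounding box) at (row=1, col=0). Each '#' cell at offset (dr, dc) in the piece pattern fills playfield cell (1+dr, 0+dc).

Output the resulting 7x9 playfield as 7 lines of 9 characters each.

Fill (1+0,0+0) = (1,0)
Fill (1+1,0+0) = (2,0)
Fill (1+2,0+0) = (3,0)
Fill (1+2,0+1) = (3,1)

Answer: .........
#........
#........
##....#..
#........
##...#...
.##......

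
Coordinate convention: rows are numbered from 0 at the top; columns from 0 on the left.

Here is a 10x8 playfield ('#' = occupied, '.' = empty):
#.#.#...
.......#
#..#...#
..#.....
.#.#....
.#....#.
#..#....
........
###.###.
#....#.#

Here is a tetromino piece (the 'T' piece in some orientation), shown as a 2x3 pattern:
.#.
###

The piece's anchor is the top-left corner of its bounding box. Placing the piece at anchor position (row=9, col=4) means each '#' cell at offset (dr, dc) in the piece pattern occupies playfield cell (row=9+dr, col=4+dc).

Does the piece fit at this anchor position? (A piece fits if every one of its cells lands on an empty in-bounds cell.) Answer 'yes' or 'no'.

Answer: no

Derivation:
Check each piece cell at anchor (9, 4):
  offset (0,1) -> (9,5): occupied ('#') -> FAIL
  offset (1,0) -> (10,4): out of bounds -> FAIL
  offset (1,1) -> (10,5): out of bounds -> FAIL
  offset (1,2) -> (10,6): out of bounds -> FAIL
All cells valid: no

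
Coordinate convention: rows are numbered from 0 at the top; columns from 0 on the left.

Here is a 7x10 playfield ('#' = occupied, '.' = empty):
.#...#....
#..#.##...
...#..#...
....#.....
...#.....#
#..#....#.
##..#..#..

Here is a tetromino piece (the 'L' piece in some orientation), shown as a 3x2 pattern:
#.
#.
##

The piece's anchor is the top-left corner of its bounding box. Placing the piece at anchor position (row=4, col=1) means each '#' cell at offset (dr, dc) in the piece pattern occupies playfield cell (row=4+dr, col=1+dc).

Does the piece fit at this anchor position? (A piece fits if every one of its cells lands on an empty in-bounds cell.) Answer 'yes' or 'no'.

Check each piece cell at anchor (4, 1):
  offset (0,0) -> (4,1): empty -> OK
  offset (1,0) -> (5,1): empty -> OK
  offset (2,0) -> (6,1): occupied ('#') -> FAIL
  offset (2,1) -> (6,2): empty -> OK
All cells valid: no

Answer: no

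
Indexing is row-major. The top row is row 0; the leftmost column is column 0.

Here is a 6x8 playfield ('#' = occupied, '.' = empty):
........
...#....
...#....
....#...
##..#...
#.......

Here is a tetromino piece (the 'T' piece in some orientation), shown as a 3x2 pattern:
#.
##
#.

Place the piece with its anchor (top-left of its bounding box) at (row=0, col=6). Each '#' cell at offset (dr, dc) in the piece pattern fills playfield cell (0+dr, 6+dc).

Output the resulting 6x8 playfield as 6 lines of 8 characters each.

Answer: ......#.
...#..##
...#..#.
....#...
##..#...
#.......

Derivation:
Fill (0+0,6+0) = (0,6)
Fill (0+1,6+0) = (1,6)
Fill (0+1,6+1) = (1,7)
Fill (0+2,6+0) = (2,6)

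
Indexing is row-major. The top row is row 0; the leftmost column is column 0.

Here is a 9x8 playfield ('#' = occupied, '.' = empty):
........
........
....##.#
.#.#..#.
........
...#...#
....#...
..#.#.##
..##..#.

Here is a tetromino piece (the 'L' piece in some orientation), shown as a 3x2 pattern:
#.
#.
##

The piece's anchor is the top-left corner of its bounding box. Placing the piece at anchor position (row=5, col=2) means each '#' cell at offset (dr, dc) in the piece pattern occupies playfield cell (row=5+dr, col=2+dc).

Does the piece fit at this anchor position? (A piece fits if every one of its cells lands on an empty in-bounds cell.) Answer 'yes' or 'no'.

Check each piece cell at anchor (5, 2):
  offset (0,0) -> (5,2): empty -> OK
  offset (1,0) -> (6,2): empty -> OK
  offset (2,0) -> (7,2): occupied ('#') -> FAIL
  offset (2,1) -> (7,3): empty -> OK
All cells valid: no

Answer: no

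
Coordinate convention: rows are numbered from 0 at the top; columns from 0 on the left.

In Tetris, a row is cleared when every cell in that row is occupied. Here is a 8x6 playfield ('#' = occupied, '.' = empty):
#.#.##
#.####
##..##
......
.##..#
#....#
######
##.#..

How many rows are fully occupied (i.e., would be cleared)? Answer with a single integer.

Check each row:
  row 0: 2 empty cells -> not full
  row 1: 1 empty cell -> not full
  row 2: 2 empty cells -> not full
  row 3: 6 empty cells -> not full
  row 4: 3 empty cells -> not full
  row 5: 4 empty cells -> not full
  row 6: 0 empty cells -> FULL (clear)
  row 7: 3 empty cells -> not full
Total rows cleared: 1

Answer: 1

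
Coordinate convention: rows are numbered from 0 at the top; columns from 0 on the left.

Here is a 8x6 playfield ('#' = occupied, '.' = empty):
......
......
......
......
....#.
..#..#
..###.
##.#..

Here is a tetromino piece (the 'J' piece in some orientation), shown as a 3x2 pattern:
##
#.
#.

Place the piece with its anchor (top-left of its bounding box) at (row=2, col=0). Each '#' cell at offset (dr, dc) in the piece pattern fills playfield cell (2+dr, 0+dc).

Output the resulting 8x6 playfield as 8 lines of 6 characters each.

Answer: ......
......
##....
#.....
#...#.
..#..#
..###.
##.#..

Derivation:
Fill (2+0,0+0) = (2,0)
Fill (2+0,0+1) = (2,1)
Fill (2+1,0+0) = (3,0)
Fill (2+2,0+0) = (4,0)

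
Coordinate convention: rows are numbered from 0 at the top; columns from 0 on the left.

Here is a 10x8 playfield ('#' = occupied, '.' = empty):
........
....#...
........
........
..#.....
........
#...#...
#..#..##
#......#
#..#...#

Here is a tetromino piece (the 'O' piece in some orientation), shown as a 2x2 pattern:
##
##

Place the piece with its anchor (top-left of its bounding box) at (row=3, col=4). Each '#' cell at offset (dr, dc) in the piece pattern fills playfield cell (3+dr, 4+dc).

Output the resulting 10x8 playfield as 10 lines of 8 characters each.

Answer: ........
....#...
........
....##..
..#.##..
........
#...#...
#..#..##
#......#
#..#...#

Derivation:
Fill (3+0,4+0) = (3,4)
Fill (3+0,4+1) = (3,5)
Fill (3+1,4+0) = (4,4)
Fill (3+1,4+1) = (4,5)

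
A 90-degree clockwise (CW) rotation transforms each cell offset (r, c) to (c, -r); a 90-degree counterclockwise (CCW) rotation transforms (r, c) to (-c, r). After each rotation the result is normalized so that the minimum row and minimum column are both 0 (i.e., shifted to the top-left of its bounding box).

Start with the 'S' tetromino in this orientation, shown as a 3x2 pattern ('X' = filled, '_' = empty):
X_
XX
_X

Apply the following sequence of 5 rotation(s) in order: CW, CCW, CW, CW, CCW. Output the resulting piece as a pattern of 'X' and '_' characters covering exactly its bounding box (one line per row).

Answer: _XX
XX_

Derivation:
Start:
X_
XX
_X
After rotation 1 (CW):
_XX
XX_
After rotation 2 (CCW):
X_
XX
_X
After rotation 3 (CW):
_XX
XX_
After rotation 4 (CW):
X_
XX
_X
After rotation 5 (CCW):
_XX
XX_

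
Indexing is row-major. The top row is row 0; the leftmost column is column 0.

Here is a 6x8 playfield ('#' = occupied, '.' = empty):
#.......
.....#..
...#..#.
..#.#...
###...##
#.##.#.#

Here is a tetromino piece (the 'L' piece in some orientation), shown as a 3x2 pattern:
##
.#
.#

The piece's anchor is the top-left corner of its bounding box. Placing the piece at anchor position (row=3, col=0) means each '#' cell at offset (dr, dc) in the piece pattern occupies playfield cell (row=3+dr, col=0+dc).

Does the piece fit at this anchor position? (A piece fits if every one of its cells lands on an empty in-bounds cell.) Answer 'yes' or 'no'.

Check each piece cell at anchor (3, 0):
  offset (0,0) -> (3,0): empty -> OK
  offset (0,1) -> (3,1): empty -> OK
  offset (1,1) -> (4,1): occupied ('#') -> FAIL
  offset (2,1) -> (5,1): empty -> OK
All cells valid: no

Answer: no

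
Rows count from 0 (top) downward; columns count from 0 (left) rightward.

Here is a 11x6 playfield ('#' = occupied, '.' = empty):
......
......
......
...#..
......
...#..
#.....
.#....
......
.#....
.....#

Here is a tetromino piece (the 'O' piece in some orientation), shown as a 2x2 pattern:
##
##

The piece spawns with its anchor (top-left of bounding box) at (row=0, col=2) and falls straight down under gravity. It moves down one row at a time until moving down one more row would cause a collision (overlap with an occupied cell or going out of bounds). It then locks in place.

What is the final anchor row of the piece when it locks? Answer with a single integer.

Spawn at (row=0, col=2). Try each row:
  row 0: fits
  row 1: fits
  row 2: blocked -> lock at row 1

Answer: 1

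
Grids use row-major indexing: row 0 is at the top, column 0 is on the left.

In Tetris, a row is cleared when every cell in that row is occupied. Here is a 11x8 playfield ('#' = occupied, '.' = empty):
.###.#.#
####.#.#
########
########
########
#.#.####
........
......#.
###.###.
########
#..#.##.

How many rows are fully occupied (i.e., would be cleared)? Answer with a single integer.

Answer: 4

Derivation:
Check each row:
  row 0: 3 empty cells -> not full
  row 1: 2 empty cells -> not full
  row 2: 0 empty cells -> FULL (clear)
  row 3: 0 empty cells -> FULL (clear)
  row 4: 0 empty cells -> FULL (clear)
  row 5: 2 empty cells -> not full
  row 6: 8 empty cells -> not full
  row 7: 7 empty cells -> not full
  row 8: 2 empty cells -> not full
  row 9: 0 empty cells -> FULL (clear)
  row 10: 4 empty cells -> not full
Total rows cleared: 4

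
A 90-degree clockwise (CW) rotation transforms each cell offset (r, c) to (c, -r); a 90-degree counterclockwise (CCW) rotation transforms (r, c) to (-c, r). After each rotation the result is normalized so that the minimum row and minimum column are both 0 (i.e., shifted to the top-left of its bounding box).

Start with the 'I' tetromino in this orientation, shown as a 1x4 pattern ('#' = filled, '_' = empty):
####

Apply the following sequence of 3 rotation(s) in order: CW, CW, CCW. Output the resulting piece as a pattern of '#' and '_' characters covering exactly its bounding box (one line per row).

Start:
####
After rotation 1 (CW):
#
#
#
#
After rotation 2 (CW):
####
After rotation 3 (CCW):
#
#
#
#

Answer: #
#
#
#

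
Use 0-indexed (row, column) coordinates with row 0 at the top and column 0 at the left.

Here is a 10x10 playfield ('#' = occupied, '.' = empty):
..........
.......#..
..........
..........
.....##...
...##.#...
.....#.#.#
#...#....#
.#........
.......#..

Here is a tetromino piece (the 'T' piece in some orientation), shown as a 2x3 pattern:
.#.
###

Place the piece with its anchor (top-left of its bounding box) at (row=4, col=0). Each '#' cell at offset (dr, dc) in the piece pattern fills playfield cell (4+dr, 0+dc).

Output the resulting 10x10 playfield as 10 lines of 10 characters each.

Answer: ..........
.......#..
..........
..........
.#...##...
#####.#...
.....#.#.#
#...#....#
.#........
.......#..

Derivation:
Fill (4+0,0+1) = (4,1)
Fill (4+1,0+0) = (5,0)
Fill (4+1,0+1) = (5,1)
Fill (4+1,0+2) = (5,2)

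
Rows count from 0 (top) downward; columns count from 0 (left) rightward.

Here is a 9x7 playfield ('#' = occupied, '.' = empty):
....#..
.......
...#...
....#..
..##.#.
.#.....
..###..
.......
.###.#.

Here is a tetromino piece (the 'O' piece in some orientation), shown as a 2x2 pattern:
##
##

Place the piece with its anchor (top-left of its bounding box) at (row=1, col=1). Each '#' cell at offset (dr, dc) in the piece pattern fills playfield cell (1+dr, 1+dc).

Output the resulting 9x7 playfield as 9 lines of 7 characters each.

Fill (1+0,1+0) = (1,1)
Fill (1+0,1+1) = (1,2)
Fill (1+1,1+0) = (2,1)
Fill (1+1,1+1) = (2,2)

Answer: ....#..
.##....
.###...
....#..
..##.#.
.#.....
..###..
.......
.###.#.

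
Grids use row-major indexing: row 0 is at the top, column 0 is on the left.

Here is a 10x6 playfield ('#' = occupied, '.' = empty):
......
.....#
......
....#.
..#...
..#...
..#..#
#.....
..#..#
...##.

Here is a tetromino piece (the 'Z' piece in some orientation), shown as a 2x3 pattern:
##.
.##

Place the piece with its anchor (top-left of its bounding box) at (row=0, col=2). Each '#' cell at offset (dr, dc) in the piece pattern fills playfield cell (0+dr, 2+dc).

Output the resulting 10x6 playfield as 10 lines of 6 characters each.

Answer: ..##..
...###
......
....#.
..#...
..#...
..#..#
#.....
..#..#
...##.

Derivation:
Fill (0+0,2+0) = (0,2)
Fill (0+0,2+1) = (0,3)
Fill (0+1,2+1) = (1,3)
Fill (0+1,2+2) = (1,4)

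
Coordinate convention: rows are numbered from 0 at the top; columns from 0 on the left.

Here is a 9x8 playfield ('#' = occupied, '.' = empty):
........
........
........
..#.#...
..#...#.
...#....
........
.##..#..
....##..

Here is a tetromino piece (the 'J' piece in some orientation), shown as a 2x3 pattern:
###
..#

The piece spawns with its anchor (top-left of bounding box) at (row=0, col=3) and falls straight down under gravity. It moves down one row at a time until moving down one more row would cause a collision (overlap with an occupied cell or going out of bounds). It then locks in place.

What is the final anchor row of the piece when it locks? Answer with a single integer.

Answer: 2

Derivation:
Spawn at (row=0, col=3). Try each row:
  row 0: fits
  row 1: fits
  row 2: fits
  row 3: blocked -> lock at row 2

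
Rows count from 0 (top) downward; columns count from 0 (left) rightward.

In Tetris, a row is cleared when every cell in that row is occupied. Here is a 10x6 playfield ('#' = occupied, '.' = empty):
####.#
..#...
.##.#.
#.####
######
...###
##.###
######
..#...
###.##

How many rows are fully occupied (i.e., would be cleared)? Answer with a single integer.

Check each row:
  row 0: 1 empty cell -> not full
  row 1: 5 empty cells -> not full
  row 2: 3 empty cells -> not full
  row 3: 1 empty cell -> not full
  row 4: 0 empty cells -> FULL (clear)
  row 5: 3 empty cells -> not full
  row 6: 1 empty cell -> not full
  row 7: 0 empty cells -> FULL (clear)
  row 8: 5 empty cells -> not full
  row 9: 1 empty cell -> not full
Total rows cleared: 2

Answer: 2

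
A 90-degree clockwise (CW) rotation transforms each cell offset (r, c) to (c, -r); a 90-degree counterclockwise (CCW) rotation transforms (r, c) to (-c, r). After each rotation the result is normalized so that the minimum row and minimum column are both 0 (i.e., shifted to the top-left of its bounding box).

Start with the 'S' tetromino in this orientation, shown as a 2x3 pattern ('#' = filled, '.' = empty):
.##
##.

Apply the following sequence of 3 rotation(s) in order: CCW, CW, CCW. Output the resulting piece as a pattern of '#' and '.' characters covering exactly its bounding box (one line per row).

Answer: #.
##
.#

Derivation:
Start:
.##
##.
After rotation 1 (CCW):
#.
##
.#
After rotation 2 (CW):
.##
##.
After rotation 3 (CCW):
#.
##
.#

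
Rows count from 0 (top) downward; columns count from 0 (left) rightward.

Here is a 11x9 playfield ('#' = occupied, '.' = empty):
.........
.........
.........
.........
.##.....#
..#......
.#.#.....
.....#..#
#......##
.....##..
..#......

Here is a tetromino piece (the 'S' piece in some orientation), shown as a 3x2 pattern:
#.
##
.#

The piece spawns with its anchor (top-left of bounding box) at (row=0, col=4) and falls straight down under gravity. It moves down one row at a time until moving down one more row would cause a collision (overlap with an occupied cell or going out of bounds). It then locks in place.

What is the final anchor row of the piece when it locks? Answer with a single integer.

Answer: 4

Derivation:
Spawn at (row=0, col=4). Try each row:
  row 0: fits
  row 1: fits
  row 2: fits
  row 3: fits
  row 4: fits
  row 5: blocked -> lock at row 4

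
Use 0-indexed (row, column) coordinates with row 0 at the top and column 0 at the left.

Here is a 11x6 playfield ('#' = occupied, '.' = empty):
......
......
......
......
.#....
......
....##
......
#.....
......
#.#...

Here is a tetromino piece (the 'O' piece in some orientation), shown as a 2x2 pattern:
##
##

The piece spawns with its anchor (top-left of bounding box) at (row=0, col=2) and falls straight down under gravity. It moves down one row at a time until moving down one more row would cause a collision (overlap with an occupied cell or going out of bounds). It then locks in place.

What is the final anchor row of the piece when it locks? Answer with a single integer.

Spawn at (row=0, col=2). Try each row:
  row 0: fits
  row 1: fits
  row 2: fits
  row 3: fits
  row 4: fits
  row 5: fits
  row 6: fits
  row 7: fits
  row 8: fits
  row 9: blocked -> lock at row 8

Answer: 8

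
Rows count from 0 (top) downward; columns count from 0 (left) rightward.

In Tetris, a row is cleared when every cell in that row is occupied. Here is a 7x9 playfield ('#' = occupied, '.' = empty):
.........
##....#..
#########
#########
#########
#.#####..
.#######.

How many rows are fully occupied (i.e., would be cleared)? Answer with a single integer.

Check each row:
  row 0: 9 empty cells -> not full
  row 1: 6 empty cells -> not full
  row 2: 0 empty cells -> FULL (clear)
  row 3: 0 empty cells -> FULL (clear)
  row 4: 0 empty cells -> FULL (clear)
  row 5: 3 empty cells -> not full
  row 6: 2 empty cells -> not full
Total rows cleared: 3

Answer: 3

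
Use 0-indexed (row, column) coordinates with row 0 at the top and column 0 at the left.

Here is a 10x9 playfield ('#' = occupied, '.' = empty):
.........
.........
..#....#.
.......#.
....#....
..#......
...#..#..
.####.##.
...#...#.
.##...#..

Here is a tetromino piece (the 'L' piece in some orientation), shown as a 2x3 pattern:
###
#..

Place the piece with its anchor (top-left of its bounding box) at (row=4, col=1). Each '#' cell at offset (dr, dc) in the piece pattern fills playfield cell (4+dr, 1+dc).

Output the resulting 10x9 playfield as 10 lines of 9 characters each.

Answer: .........
.........
..#....#.
.......#.
.####....
.##......
...#..#..
.####.##.
...#...#.
.##...#..

Derivation:
Fill (4+0,1+0) = (4,1)
Fill (4+0,1+1) = (4,2)
Fill (4+0,1+2) = (4,3)
Fill (4+1,1+0) = (5,1)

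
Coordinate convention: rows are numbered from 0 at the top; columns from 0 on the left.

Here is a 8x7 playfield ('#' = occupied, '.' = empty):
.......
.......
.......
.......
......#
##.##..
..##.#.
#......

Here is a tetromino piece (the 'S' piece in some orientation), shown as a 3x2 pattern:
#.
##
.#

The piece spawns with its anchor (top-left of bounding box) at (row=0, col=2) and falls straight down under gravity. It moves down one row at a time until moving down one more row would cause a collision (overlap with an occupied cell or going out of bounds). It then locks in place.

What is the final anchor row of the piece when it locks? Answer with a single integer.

Spawn at (row=0, col=2). Try each row:
  row 0: fits
  row 1: fits
  row 2: fits
  row 3: blocked -> lock at row 2

Answer: 2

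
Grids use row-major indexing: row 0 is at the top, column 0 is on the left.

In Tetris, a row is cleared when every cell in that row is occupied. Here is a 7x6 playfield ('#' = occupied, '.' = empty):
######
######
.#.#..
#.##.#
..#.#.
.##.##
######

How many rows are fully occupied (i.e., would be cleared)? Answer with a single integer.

Check each row:
  row 0: 0 empty cells -> FULL (clear)
  row 1: 0 empty cells -> FULL (clear)
  row 2: 4 empty cells -> not full
  row 3: 2 empty cells -> not full
  row 4: 4 empty cells -> not full
  row 5: 2 empty cells -> not full
  row 6: 0 empty cells -> FULL (clear)
Total rows cleared: 3

Answer: 3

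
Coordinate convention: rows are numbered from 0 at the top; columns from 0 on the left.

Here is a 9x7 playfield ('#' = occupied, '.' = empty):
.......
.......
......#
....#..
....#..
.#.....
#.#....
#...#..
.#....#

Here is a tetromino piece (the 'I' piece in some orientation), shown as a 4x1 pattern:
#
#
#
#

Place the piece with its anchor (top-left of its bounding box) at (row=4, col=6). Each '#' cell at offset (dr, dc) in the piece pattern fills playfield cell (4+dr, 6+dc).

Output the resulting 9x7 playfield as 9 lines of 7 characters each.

Answer: .......
.......
......#
....#..
....#.#
.#....#
#.#...#
#...#.#
.#....#

Derivation:
Fill (4+0,6+0) = (4,6)
Fill (4+1,6+0) = (5,6)
Fill (4+2,6+0) = (6,6)
Fill (4+3,6+0) = (7,6)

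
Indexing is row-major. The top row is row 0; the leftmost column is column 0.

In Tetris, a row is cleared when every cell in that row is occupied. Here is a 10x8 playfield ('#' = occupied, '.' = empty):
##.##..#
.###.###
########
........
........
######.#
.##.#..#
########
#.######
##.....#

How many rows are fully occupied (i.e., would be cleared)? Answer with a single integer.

Answer: 2

Derivation:
Check each row:
  row 0: 3 empty cells -> not full
  row 1: 2 empty cells -> not full
  row 2: 0 empty cells -> FULL (clear)
  row 3: 8 empty cells -> not full
  row 4: 8 empty cells -> not full
  row 5: 1 empty cell -> not full
  row 6: 4 empty cells -> not full
  row 7: 0 empty cells -> FULL (clear)
  row 8: 1 empty cell -> not full
  row 9: 5 empty cells -> not full
Total rows cleared: 2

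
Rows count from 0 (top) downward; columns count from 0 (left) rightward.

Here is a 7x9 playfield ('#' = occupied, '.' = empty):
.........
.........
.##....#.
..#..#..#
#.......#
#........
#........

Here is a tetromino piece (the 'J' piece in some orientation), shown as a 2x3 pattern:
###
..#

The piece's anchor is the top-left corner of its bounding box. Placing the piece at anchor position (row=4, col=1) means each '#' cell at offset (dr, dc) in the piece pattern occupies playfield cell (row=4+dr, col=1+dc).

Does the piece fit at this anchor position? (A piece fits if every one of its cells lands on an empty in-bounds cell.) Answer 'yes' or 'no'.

Answer: yes

Derivation:
Check each piece cell at anchor (4, 1):
  offset (0,0) -> (4,1): empty -> OK
  offset (0,1) -> (4,2): empty -> OK
  offset (0,2) -> (4,3): empty -> OK
  offset (1,2) -> (5,3): empty -> OK
All cells valid: yes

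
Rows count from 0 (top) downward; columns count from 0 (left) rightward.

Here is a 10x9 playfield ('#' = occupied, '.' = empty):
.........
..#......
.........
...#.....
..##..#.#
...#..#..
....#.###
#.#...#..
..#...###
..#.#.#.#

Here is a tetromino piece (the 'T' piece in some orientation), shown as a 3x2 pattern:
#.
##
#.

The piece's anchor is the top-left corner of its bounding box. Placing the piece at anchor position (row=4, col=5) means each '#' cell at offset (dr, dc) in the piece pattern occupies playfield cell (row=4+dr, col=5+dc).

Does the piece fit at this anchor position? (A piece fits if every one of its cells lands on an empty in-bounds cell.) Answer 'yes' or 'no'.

Check each piece cell at anchor (4, 5):
  offset (0,0) -> (4,5): empty -> OK
  offset (1,0) -> (5,5): empty -> OK
  offset (1,1) -> (5,6): occupied ('#') -> FAIL
  offset (2,0) -> (6,5): empty -> OK
All cells valid: no

Answer: no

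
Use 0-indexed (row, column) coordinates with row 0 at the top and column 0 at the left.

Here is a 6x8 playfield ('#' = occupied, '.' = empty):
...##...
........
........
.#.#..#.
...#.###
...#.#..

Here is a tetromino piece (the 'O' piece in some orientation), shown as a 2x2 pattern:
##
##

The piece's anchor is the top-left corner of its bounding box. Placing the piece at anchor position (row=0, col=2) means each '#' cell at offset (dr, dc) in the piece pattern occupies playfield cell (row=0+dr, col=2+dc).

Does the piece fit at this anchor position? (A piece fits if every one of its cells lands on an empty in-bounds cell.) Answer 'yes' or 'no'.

Answer: no

Derivation:
Check each piece cell at anchor (0, 2):
  offset (0,0) -> (0,2): empty -> OK
  offset (0,1) -> (0,3): occupied ('#') -> FAIL
  offset (1,0) -> (1,2): empty -> OK
  offset (1,1) -> (1,3): empty -> OK
All cells valid: no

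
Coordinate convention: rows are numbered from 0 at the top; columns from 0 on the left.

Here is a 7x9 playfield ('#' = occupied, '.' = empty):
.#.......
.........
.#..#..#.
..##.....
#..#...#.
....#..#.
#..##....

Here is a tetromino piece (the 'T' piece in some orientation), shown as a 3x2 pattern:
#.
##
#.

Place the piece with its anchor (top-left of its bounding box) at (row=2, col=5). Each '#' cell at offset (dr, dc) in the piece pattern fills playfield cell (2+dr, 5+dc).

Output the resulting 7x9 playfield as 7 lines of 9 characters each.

Fill (2+0,5+0) = (2,5)
Fill (2+1,5+0) = (3,5)
Fill (2+1,5+1) = (3,6)
Fill (2+2,5+0) = (4,5)

Answer: .#.......
.........
.#..##.#.
..##.##..
#..#.#.#.
....#..#.
#..##....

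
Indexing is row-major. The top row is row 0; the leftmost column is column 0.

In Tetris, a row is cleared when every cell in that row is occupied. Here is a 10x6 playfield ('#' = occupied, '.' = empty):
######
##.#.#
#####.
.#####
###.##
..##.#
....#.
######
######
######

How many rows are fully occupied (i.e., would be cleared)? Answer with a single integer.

Check each row:
  row 0: 0 empty cells -> FULL (clear)
  row 1: 2 empty cells -> not full
  row 2: 1 empty cell -> not full
  row 3: 1 empty cell -> not full
  row 4: 1 empty cell -> not full
  row 5: 3 empty cells -> not full
  row 6: 5 empty cells -> not full
  row 7: 0 empty cells -> FULL (clear)
  row 8: 0 empty cells -> FULL (clear)
  row 9: 0 empty cells -> FULL (clear)
Total rows cleared: 4

Answer: 4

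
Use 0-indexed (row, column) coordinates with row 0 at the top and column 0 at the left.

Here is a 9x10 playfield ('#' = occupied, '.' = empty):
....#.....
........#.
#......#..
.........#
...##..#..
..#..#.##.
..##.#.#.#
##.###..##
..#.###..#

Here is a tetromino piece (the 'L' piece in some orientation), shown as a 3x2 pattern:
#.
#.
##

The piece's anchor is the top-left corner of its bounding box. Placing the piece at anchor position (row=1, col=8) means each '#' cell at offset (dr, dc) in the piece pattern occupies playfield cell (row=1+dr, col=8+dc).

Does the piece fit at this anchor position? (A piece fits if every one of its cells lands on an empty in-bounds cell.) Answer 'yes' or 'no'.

Check each piece cell at anchor (1, 8):
  offset (0,0) -> (1,8): occupied ('#') -> FAIL
  offset (1,0) -> (2,8): empty -> OK
  offset (2,0) -> (3,8): empty -> OK
  offset (2,1) -> (3,9): occupied ('#') -> FAIL
All cells valid: no

Answer: no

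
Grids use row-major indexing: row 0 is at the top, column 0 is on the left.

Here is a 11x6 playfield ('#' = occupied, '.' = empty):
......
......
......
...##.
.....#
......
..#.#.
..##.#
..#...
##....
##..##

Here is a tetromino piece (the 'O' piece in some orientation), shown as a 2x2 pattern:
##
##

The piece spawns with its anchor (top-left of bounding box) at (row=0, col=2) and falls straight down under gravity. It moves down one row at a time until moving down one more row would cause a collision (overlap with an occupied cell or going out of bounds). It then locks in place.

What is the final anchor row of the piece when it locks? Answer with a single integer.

Answer: 1

Derivation:
Spawn at (row=0, col=2). Try each row:
  row 0: fits
  row 1: fits
  row 2: blocked -> lock at row 1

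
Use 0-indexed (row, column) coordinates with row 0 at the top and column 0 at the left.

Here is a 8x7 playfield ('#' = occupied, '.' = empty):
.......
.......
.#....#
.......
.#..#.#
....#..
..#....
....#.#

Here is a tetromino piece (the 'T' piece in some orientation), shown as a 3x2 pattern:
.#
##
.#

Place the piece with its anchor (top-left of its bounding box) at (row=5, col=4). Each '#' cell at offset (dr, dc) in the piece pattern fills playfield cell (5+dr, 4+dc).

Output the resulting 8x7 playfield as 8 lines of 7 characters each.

Fill (5+0,4+1) = (5,5)
Fill (5+1,4+0) = (6,4)
Fill (5+1,4+1) = (6,5)
Fill (5+2,4+1) = (7,5)

Answer: .......
.......
.#....#
.......
.#..#.#
....##.
..#.##.
....###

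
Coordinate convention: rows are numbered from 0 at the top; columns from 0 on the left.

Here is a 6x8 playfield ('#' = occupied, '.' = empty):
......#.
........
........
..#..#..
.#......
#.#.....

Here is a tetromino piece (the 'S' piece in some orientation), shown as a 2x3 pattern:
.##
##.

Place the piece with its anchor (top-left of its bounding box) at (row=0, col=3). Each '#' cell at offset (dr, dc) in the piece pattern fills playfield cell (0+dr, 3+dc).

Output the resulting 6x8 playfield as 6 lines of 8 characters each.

Answer: ....###.
...##...
........
..#..#..
.#......
#.#.....

Derivation:
Fill (0+0,3+1) = (0,4)
Fill (0+0,3+2) = (0,5)
Fill (0+1,3+0) = (1,3)
Fill (0+1,3+1) = (1,4)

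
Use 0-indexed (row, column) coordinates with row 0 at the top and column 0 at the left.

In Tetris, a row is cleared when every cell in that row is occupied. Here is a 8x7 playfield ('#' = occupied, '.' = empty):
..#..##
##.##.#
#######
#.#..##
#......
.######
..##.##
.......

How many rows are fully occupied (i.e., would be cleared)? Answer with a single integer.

Check each row:
  row 0: 4 empty cells -> not full
  row 1: 2 empty cells -> not full
  row 2: 0 empty cells -> FULL (clear)
  row 3: 3 empty cells -> not full
  row 4: 6 empty cells -> not full
  row 5: 1 empty cell -> not full
  row 6: 3 empty cells -> not full
  row 7: 7 empty cells -> not full
Total rows cleared: 1

Answer: 1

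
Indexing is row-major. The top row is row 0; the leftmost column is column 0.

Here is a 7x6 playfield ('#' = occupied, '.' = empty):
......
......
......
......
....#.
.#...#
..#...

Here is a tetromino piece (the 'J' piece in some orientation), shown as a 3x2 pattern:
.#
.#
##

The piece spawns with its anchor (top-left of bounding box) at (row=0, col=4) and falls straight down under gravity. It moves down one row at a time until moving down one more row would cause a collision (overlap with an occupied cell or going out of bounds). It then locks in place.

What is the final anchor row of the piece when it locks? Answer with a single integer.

Answer: 1

Derivation:
Spawn at (row=0, col=4). Try each row:
  row 0: fits
  row 1: fits
  row 2: blocked -> lock at row 1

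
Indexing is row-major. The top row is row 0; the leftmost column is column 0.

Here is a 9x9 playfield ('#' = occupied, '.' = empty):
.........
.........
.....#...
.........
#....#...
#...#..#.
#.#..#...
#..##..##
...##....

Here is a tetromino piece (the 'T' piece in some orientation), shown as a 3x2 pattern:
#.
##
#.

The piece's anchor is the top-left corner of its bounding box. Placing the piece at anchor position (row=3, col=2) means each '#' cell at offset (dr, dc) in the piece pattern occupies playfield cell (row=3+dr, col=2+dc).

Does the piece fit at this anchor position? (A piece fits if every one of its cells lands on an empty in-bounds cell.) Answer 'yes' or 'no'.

Check each piece cell at anchor (3, 2):
  offset (0,0) -> (3,2): empty -> OK
  offset (1,0) -> (4,2): empty -> OK
  offset (1,1) -> (4,3): empty -> OK
  offset (2,0) -> (5,2): empty -> OK
All cells valid: yes

Answer: yes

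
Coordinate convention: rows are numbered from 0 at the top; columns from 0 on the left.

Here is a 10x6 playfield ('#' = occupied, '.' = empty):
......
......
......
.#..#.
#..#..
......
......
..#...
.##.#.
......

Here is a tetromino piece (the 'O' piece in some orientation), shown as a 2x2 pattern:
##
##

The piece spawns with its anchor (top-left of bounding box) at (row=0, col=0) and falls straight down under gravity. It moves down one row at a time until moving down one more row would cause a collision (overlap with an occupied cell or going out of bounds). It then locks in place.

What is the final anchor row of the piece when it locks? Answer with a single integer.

Spawn at (row=0, col=0). Try each row:
  row 0: fits
  row 1: fits
  row 2: blocked -> lock at row 1

Answer: 1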